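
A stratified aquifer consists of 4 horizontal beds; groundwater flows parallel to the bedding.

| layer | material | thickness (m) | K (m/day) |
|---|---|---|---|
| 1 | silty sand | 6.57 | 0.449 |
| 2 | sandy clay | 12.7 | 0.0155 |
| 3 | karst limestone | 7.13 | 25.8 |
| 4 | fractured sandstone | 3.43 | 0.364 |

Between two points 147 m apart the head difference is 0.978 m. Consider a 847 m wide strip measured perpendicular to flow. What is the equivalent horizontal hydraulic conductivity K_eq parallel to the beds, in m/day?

6.31

Flow is parallel to layering, so each bed carries its own Darcy discharge and the transmissivities add.
Σ(K_i·b_i) = 0.449×6.57 + 0.0155×12.7 + 25.8×7.13 + 0.364×3.43 = 188.3 m²/day.
Total thickness b = 29.83 m, so K_eq = Σ(K_i·b_i)/b = 6.314 m/day.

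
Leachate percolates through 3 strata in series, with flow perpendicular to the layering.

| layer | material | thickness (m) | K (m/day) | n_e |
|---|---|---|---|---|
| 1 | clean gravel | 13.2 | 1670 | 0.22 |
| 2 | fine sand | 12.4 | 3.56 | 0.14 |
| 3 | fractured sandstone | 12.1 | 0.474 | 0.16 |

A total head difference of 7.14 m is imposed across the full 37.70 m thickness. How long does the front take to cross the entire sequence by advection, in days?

With flow normal to the layers, continuity requires the same specific discharge q through every layer.
Σ(b_i/K_i) = 13.2/1670 + 12.4/3.56 + 12.1/0.474 = 29.02 d.
q = Δh / Σ(b_i/K_i) = 7.14 / 29.02 = 0.2461 m/day.
In each layer the seepage velocity is v_i = q/n_i, so the layer transit time is t_i = b_i·n_i / q:
  layer 1 (clean gravel): t_1 = 13.2 × 0.22 / 0.2461 = 11.80 d
  layer 2 (fine sand): t_2 = 12.4 × 0.14 / 0.2461 = 7.055 d
  layer 3 (fractured sandstone): t_3 = 12.1 × 0.16 / 0.2461 = 7.868 d
Total t = Σ t_i = 26.73 days.

26.7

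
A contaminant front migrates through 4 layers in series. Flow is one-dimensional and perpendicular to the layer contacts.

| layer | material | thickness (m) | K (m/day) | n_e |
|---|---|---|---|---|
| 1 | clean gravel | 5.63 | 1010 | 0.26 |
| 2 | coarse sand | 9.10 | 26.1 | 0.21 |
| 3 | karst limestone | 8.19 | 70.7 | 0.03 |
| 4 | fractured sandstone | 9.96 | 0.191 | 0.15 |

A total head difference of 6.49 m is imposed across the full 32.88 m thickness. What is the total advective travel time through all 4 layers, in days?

41.5

With flow normal to the layers, continuity requires the same specific discharge q through every layer.
Σ(b_i/K_i) = 5.63/1010 + 9.10/26.1 + 8.19/70.7 + 9.96/0.191 = 52.62 d.
q = Δh / Σ(b_i/K_i) = 6.49 / 52.62 = 0.1233 m/day.
In each layer the seepage velocity is v_i = q/n_i, so the layer transit time is t_i = b_i·n_i / q:
  layer 1 (clean gravel): t_1 = 5.63 × 0.26 / 0.1233 = 11.87 d
  layer 2 (coarse sand): t_2 = 9.10 × 0.21 / 0.1233 = 15.49 d
  layer 3 (karst limestone): t_3 = 8.19 × 0.03 / 0.1233 = 1.992 d
  layer 4 (fractured sandstone): t_4 = 9.96 × 0.15 / 0.1233 = 12.11 d
Total t = Σ t_i = 41.47 days.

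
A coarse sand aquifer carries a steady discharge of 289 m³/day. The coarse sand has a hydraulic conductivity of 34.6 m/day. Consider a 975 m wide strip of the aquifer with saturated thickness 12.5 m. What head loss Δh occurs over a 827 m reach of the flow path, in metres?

Cross-sectional area A = 975 × 12.5 = 12188 m².
From Q = K·A·i, i = Q / (K·A) = 289 / (34.60 × 12188) = 0.0006853.
Head loss Δh = i · L = 0.0006853 × 827 = 0.5668 m.

0.567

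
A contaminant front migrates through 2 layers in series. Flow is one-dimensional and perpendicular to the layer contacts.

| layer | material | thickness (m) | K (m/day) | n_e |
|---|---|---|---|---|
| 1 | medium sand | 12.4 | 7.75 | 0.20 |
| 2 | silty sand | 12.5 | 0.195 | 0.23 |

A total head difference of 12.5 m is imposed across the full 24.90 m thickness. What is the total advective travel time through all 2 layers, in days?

With flow normal to the layers, continuity requires the same specific discharge q through every layer.
Σ(b_i/K_i) = 12.4/7.75 + 12.5/0.195 = 65.70 d.
q = Δh / Σ(b_i/K_i) = 12.5 / 65.70 = 0.1903 m/day.
In each layer the seepage velocity is v_i = q/n_i, so the layer transit time is t_i = b_i·n_i / q:
  layer 1 (medium sand): t_1 = 12.4 × 0.20 / 0.1903 = 13.04 d
  layer 2 (silty sand): t_2 = 12.5 × 0.23 / 0.1903 = 15.11 d
Total t = Σ t_i = 28.15 days.

28.1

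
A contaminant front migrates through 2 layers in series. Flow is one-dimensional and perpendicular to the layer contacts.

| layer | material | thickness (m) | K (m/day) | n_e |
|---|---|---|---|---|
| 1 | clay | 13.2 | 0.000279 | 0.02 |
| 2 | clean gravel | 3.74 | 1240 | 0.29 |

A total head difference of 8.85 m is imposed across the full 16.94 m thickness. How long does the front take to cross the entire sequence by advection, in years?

With flow normal to the layers, continuity requires the same specific discharge q through every layer.
Σ(b_i/K_i) = 13.2/0.000279 + 3.74/1240 = 47312 d.
q = Δh / Σ(b_i/K_i) = 8.85 / 47312 = 0.0001871 m/day.
In each layer the seepage velocity is v_i = q/n_i, so the layer transit time is t_i = b_i·n_i / q:
  layer 1 (clay): t_1 = 13.2 × 0.02 / 0.0001871 = 1411 d
  layer 2 (clean gravel): t_2 = 3.74 × 0.29 / 0.0001871 = 5798 d
Total t = Σ t_i = 7210 days = 19.74 years.

19.7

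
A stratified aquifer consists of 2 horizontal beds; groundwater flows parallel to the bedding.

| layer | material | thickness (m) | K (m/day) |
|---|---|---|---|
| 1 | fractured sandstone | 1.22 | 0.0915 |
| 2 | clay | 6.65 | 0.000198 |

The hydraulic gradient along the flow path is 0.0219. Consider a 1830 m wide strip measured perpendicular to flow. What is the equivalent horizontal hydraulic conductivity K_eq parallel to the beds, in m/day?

0.0144

Flow is parallel to layering, so each bed carries its own Darcy discharge and the transmissivities add.
Σ(K_i·b_i) = 0.0915×1.22 + 0.000198×6.65 = 0.1129 m²/day.
Total thickness b = 7.870 m, so K_eq = Σ(K_i·b_i)/b = 0.01435 m/day.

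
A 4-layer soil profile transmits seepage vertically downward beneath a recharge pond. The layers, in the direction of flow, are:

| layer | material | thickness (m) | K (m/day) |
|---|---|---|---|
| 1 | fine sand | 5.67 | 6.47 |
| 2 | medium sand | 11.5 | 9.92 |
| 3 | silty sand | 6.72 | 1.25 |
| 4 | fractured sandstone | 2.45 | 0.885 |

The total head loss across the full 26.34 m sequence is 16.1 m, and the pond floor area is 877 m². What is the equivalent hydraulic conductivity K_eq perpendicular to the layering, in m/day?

Flow is perpendicular to layering, so the layers act in series and the equivalent K is the thickness-weighted harmonic mean.
Total thickness L = 5.67 + 11.5 + 6.72 + 2.45 = 26.34 m.
Σ(b_i/K_i) = 5.67/6.47 + 11.5/9.92 + 6.72/1.25 + 2.45/0.885 = 10.18 d.
K_eq = L / Σ(b_i/K_i) = 26.34 / 10.18 = 2.587 m/day.

2.59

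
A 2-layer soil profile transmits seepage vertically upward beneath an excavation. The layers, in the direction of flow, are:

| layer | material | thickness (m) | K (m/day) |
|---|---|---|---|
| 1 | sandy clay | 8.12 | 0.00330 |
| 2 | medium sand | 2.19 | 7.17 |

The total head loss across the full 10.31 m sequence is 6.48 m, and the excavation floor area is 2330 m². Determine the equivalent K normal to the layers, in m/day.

0.00419

Flow is perpendicular to layering, so the layers act in series and the equivalent K is the thickness-weighted harmonic mean.
Total thickness L = 8.12 + 2.19 = 10.31 m.
Σ(b_i/K_i) = 8.12/0.00330 + 2.19/7.17 = 2461 d.
K_eq = L / Σ(b_i/K_i) = 10.31 / 2461 = 0.004190 m/day.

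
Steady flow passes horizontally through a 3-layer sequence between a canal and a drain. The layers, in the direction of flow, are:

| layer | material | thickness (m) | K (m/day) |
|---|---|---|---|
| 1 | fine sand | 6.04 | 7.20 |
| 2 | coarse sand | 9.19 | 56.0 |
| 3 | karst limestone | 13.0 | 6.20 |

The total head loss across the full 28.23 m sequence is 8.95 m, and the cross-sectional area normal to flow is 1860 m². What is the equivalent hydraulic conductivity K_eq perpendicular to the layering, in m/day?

9.11

Flow is perpendicular to layering, so the layers act in series and the equivalent K is the thickness-weighted harmonic mean.
Total thickness L = 6.04 + 9.19 + 13.0 = 28.23 m.
Σ(b_i/K_i) = 6.04/7.20 + 9.19/56.0 + 13.0/6.20 = 3.100 d.
K_eq = L / Σ(b_i/K_i) = 28.23 / 3.100 = 9.107 m/day.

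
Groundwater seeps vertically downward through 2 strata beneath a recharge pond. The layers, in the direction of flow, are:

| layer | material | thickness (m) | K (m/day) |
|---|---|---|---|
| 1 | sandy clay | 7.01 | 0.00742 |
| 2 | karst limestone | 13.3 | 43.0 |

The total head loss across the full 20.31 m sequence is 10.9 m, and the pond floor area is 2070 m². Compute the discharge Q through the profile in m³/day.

Flow is perpendicular to layering, so the layers act in series and the equivalent K is the thickness-weighted harmonic mean.
Total thickness L = 7.01 + 13.3 = 20.31 m.
Σ(b_i/K_i) = 7.01/0.00742 + 13.3/43.0 = 945.1 d.
K_eq = L / Σ(b_i/K_i) = 20.31 / 945.1 = 0.02149 m/day.
Q = K_eq · A · (Δh/L) = 0.02149 × 2070 × (10.9/20.31) = 23.87 m³/day.

23.9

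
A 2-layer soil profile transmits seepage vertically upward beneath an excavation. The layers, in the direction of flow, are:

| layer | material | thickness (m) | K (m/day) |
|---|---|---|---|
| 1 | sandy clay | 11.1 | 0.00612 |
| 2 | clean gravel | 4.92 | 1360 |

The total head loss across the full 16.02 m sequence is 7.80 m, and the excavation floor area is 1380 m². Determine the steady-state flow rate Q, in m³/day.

Flow is perpendicular to layering, so the layers act in series and the equivalent K is the thickness-weighted harmonic mean.
Total thickness L = 11.1 + 4.92 = 16.02 m.
Σ(b_i/K_i) = 11.1/0.00612 + 4.92/1360 = 1814 d.
K_eq = L / Σ(b_i/K_i) = 16.02 / 1814 = 0.008833 m/day.
Q = K_eq · A · (Δh/L) = 0.008833 × 1380 × (7.80/16.02) = 5.935 m³/day.

5.93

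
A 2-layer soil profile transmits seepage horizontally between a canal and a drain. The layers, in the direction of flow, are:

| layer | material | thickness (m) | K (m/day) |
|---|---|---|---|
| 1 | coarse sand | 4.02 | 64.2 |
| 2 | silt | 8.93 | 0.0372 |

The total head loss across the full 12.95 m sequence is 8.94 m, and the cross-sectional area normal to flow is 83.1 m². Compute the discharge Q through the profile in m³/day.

3.09

Flow is perpendicular to layering, so the layers act in series and the equivalent K is the thickness-weighted harmonic mean.
Total thickness L = 4.02 + 8.93 = 12.95 m.
Σ(b_i/K_i) = 4.02/64.2 + 8.93/0.0372 = 240.1 d.
K_eq = L / Σ(b_i/K_i) = 12.95 / 240.1 = 0.05393 m/day.
Q = K_eq · A · (Δh/L) = 0.05393 × 83.1 × (8.94/12.95) = 3.094 m³/day.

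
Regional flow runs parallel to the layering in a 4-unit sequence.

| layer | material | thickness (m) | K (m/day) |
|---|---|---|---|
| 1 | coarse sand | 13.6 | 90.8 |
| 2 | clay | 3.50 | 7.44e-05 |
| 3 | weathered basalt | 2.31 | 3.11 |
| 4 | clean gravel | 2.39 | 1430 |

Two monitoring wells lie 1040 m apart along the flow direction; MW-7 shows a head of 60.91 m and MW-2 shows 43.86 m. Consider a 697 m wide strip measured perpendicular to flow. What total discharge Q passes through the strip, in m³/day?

53200

Flow is parallel to layering, so each bed carries its own Darcy discharge and the transmissivities add.
Σ(K_i·b_i) = 90.8×13.6 + 7.44e-05×3.50 + 3.11×2.31 + 1430×2.39 = 4660 m²/day.
Hydraulic gradient i = (60.91 − 43.86) / 1040 = 17.05 / 1040 = 0.01639.
Q = Σ(K_i·b_i) · W · i = 4660 × 697 × 0.01639 = 53246 m³/day.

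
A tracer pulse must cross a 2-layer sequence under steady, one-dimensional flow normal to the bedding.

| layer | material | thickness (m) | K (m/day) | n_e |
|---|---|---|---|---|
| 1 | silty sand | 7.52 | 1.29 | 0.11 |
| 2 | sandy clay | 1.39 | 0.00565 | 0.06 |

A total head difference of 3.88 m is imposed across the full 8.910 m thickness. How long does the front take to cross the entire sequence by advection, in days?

With flow normal to the layers, continuity requires the same specific discharge q through every layer.
Σ(b_i/K_i) = 7.52/1.29 + 1.39/0.00565 = 251.8 d.
q = Δh / Σ(b_i/K_i) = 3.88 / 251.8 = 0.01541 m/day.
In each layer the seepage velocity is v_i = q/n_i, so the layer transit time is t_i = b_i·n_i / q:
  layer 1 (silty sand): t_1 = 7.52 × 0.11 / 0.01541 = 53.69 d
  layer 2 (sandy clay): t_2 = 1.39 × 0.06 / 0.01541 = 5.413 d
Total t = Σ t_i = 59.11 days.

59.1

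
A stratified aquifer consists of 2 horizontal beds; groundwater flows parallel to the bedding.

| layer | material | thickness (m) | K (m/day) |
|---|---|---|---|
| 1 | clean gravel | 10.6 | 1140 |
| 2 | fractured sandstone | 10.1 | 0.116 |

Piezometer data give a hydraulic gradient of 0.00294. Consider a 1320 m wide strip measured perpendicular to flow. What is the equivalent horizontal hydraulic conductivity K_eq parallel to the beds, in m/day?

Flow is parallel to layering, so each bed carries its own Darcy discharge and the transmissivities add.
Σ(K_i·b_i) = 1140×10.6 + 0.116×10.1 = 12085 m²/day.
Total thickness b = 20.70 m, so K_eq = Σ(K_i·b_i)/b = 583.8 m/day.

584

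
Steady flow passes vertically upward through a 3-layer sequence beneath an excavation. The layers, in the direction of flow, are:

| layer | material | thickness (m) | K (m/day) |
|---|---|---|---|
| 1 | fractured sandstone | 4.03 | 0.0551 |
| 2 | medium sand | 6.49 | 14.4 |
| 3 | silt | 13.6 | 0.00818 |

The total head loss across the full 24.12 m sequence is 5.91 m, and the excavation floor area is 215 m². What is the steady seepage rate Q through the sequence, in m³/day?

0.732

Flow is perpendicular to layering, so the layers act in series and the equivalent K is the thickness-weighted harmonic mean.
Total thickness L = 4.03 + 6.49 + 13.6 = 24.12 m.
Σ(b_i/K_i) = 4.03/0.0551 + 6.49/14.4 + 13.6/0.00818 = 1736 d.
K_eq = L / Σ(b_i/K_i) = 24.12 / 1736 = 0.01389 m/day.
Q = K_eq · A · (Δh/L) = 0.01389 × 215 × (5.91/24.12) = 0.7319 m³/day.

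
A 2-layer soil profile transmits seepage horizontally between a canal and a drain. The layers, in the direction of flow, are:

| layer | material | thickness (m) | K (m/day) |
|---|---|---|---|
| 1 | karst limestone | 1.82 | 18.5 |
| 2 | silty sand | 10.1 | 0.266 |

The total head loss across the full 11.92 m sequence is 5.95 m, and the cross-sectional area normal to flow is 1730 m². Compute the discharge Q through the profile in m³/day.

270

Flow is perpendicular to layering, so the layers act in series and the equivalent K is the thickness-weighted harmonic mean.
Total thickness L = 1.82 + 10.1 = 11.92 m.
Σ(b_i/K_i) = 1.82/18.5 + 10.1/0.266 = 38.07 d.
K_eq = L / Σ(b_i/K_i) = 11.92 / 38.07 = 0.3131 m/day.
Q = K_eq · A · (Δh/L) = 0.3131 × 1730 × (5.95/11.92) = 270.4 m³/day.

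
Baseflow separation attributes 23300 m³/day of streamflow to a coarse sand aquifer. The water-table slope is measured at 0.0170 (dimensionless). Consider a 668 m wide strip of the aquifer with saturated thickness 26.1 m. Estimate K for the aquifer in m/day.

78.6

Cross-sectional area A = 668 × 26.1 = 17435 m².
Hydraulic gradient i = 0.0170.
From Q = K·A·i, K = Q / (A·i) = 23300 / (17435 × 0.01700) = 78.61 m/day.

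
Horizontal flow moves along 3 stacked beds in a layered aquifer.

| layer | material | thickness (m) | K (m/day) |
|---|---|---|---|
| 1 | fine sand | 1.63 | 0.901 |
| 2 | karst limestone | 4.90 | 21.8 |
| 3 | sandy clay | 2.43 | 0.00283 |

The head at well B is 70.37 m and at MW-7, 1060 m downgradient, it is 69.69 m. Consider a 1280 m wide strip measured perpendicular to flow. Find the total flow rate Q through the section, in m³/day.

Flow is parallel to layering, so each bed carries its own Darcy discharge and the transmissivities add.
Σ(K_i·b_i) = 0.901×1.63 + 21.8×4.90 + 0.00283×2.43 = 108.3 m²/day.
Hydraulic gradient i = (70.37 − 69.69) / 1060 = 0.68 / 1060 = 0.0006415.
Q = Σ(K_i·b_i) · W · i = 108.3 × 1280 × 0.0006415 = 88.92 m³/day.

88.9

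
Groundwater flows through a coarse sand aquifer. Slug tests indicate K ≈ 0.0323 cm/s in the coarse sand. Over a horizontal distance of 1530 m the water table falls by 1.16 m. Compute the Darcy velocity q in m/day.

Convert K: 0.0323 cm/s × 864 = 27.91 m/day.
Hydraulic gradient i = Δh / L = 1.16 / 1530 = 0.0007582.
Specific discharge q = K · i = 27.91 × 0.0007582 = 0.02116 m/day.

0.0212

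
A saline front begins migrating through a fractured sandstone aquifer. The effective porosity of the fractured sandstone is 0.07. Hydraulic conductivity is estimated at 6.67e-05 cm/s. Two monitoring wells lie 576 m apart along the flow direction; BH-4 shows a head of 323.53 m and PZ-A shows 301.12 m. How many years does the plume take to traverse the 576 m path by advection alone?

49.2

Convert K: 6.67e-05 cm/s × 864 = 0.05763 m/day.
Hydraulic gradient i = (323.53 − 301.12) / 576 = 22.41 / 576 = 0.03891.
Darcy flux q = K · i = 0.05763 × 0.03891 = 0.002242 m/day.
Seepage velocity v = q / n_e = 0.002242 / 0.07 = 0.03203 m/day.
Travel time t = L / v = 576 / 0.03203 = 17983 days = 49.23 years.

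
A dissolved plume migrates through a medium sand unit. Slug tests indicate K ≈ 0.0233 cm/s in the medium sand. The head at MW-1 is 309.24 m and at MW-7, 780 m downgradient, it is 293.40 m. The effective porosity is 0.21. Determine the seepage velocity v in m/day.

1.95

Convert K: 0.0233 cm/s × 864 = 20.13 m/day.
Hydraulic gradient i = (309.24 − 293.40) / 780 = 15.84 / 780 = 0.02031.
Darcy flux q = K · i = 20.13 × 0.02031 = 0.4088 m/day.
Seepage velocity v = q / n_e = 0.4088 / 0.21 = 1.947 m/day.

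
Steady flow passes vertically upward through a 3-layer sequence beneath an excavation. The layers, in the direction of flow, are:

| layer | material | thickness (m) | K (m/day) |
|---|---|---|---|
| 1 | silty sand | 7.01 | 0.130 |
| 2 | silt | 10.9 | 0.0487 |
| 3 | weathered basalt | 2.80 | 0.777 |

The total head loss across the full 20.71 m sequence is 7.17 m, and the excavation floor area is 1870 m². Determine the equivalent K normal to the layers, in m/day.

Flow is perpendicular to layering, so the layers act in series and the equivalent K is the thickness-weighted harmonic mean.
Total thickness L = 7.01 + 10.9 + 2.80 = 20.71 m.
Σ(b_i/K_i) = 7.01/0.130 + 10.9/0.0487 + 2.80/0.777 = 281.3 d.
K_eq = L / Σ(b_i/K_i) = 20.71 / 281.3 = 0.07361 m/day.

0.0736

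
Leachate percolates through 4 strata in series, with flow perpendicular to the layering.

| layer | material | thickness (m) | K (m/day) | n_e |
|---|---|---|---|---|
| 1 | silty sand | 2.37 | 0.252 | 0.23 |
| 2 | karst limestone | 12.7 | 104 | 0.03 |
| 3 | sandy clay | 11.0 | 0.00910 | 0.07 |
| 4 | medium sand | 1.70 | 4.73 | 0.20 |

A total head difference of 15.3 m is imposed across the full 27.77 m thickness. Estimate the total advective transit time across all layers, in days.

162

With flow normal to the layers, continuity requires the same specific discharge q through every layer.
Σ(b_i/K_i) = 2.37/0.252 + 12.7/104 + 11.0/0.00910 + 1.70/4.73 = 1219 d.
q = Δh / Σ(b_i/K_i) = 15.3 / 1219 = 0.01255 m/day.
In each layer the seepage velocity is v_i = q/n_i, so the layer transit time is t_i = b_i·n_i / q:
  layer 1 (silty sand): t_1 = 2.37 × 0.23 / 0.01255 = 43.42 d
  layer 2 (karst limestone): t_2 = 12.7 × 0.03 / 0.01255 = 30.35 d
  layer 3 (sandy clay): t_3 = 11.0 × 0.07 / 0.01255 = 61.33 d
  layer 4 (medium sand): t_4 = 1.70 × 0.20 / 0.01255 = 27.08 d
Total t = Σ t_i = 162.2 days.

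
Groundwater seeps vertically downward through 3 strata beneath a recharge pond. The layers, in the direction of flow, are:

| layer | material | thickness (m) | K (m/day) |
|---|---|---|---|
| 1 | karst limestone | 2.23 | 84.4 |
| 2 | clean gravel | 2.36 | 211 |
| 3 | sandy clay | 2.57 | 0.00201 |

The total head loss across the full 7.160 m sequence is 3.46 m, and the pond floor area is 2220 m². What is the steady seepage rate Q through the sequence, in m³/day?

6.01

Flow is perpendicular to layering, so the layers act in series and the equivalent K is the thickness-weighted harmonic mean.
Total thickness L = 2.23 + 2.36 + 2.57 = 7.160 m.
Σ(b_i/K_i) = 2.23/84.4 + 2.36/211 + 2.57/0.00201 = 1279 d.
K_eq = L / Σ(b_i/K_i) = 7.160 / 1279 = 0.005600 m/day.
Q = K_eq · A · (Δh/L) = 0.005600 × 2220 × (3.46/7.160) = 6.007 m³/day.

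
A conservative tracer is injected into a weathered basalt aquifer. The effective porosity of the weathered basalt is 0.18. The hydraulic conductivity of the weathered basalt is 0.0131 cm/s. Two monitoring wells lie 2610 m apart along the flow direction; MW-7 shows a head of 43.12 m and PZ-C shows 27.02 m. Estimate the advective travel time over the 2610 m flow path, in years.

18.4

Convert K: 0.0131 cm/s × 864 = 11.32 m/day.
Hydraulic gradient i = (43.12 − 27.02) / 2610 = 16.1 / 2610 = 0.006169.
Darcy flux q = K · i = 11.32 × 0.006169 = 0.06982 m/day.
Seepage velocity v = q / n_e = 0.06982 / 0.18 = 0.3879 m/day.
Travel time t = L / v = 2610 / 0.3879 = 6729 days = 18.42 years.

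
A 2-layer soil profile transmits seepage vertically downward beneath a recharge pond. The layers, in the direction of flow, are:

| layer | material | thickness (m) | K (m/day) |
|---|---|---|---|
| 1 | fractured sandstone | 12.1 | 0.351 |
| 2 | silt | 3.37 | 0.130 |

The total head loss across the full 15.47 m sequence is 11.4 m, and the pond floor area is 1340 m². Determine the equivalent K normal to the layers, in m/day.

0.256

Flow is perpendicular to layering, so the layers act in series and the equivalent K is the thickness-weighted harmonic mean.
Total thickness L = 12.1 + 3.37 = 15.47 m.
Σ(b_i/K_i) = 12.1/0.351 + 3.37/0.130 = 60.40 d.
K_eq = L / Σ(b_i/K_i) = 15.47 / 60.40 = 0.2561 m/day.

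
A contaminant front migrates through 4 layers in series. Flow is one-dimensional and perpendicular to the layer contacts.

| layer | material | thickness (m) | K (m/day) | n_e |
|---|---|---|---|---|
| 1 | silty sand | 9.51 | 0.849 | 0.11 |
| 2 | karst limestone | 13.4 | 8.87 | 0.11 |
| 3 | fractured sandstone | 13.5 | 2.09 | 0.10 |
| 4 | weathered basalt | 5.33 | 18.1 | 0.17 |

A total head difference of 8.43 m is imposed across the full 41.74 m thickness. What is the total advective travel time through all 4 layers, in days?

11.0

With flow normal to the layers, continuity requires the same specific discharge q through every layer.
Σ(b_i/K_i) = 9.51/0.849 + 13.4/8.87 + 13.5/2.09 + 5.33/18.1 = 19.47 d.
q = Δh / Σ(b_i/K_i) = 8.43 / 19.47 = 0.4331 m/day.
In each layer the seepage velocity is v_i = q/n_i, so the layer transit time is t_i = b_i·n_i / q:
  layer 1 (silty sand): t_1 = 9.51 × 0.11 / 0.4331 = 2.416 d
  layer 2 (karst limestone): t_2 = 13.4 × 0.11 / 0.4331 = 3.404 d
  layer 3 (fractured sandstone): t_3 = 13.5 × 0.10 / 0.4331 = 3.117 d
  layer 4 (weathered basalt): t_4 = 5.33 × 0.17 / 0.4331 = 2.092 d
Total t = Σ t_i = 11.03 days.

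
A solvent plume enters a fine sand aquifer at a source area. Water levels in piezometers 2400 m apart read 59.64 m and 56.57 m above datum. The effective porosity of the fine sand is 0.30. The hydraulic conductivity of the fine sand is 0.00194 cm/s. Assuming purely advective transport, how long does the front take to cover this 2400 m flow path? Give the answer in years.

Convert K: 0.00194 cm/s × 864 = 1.676 m/day.
Hydraulic gradient i = (59.64 − 56.57) / 2400 = 3.07 / 2400 = 0.001279.
Darcy flux q = K · i = 1.676 × 0.001279 = 0.002144 m/day.
Seepage velocity v = q / n_e = 0.002144 / 0.30 = 0.007147 m/day.
Travel time t = L / v = 2400 / 0.007147 = 3.358e+05 days = 919.4 years.

919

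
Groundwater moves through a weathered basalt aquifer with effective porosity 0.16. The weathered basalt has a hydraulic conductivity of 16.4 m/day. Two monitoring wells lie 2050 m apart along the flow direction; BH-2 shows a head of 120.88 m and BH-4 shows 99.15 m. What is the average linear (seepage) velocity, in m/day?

Hydraulic gradient i = (120.88 − 99.15) / 2050 = 21.73 / 2050 = 0.01060.
Darcy flux q = K · i = 16.40 × 0.01060 = 0.1738 m/day.
Seepage velocity v = q / n_e = 0.1738 / 0.16 = 1.087 m/day.

1.09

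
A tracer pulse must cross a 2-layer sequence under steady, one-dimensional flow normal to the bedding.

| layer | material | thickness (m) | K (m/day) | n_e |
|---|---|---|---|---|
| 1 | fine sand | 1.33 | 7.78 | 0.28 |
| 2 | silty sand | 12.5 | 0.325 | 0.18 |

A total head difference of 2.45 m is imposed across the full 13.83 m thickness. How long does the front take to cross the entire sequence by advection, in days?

With flow normal to the layers, continuity requires the same specific discharge q through every layer.
Σ(b_i/K_i) = 1.33/7.78 + 12.5/0.325 = 38.63 d.
q = Δh / Σ(b_i/K_i) = 2.45 / 38.63 = 0.06342 m/day.
In each layer the seepage velocity is v_i = q/n_i, so the layer transit time is t_i = b_i·n_i / q:
  layer 1 (fine sand): t_1 = 1.33 × 0.28 / 0.06342 = 5.872 d
  layer 2 (silty sand): t_2 = 12.5 × 0.18 / 0.06342 = 35.48 d
Total t = Σ t_i = 41.35 days.

41.4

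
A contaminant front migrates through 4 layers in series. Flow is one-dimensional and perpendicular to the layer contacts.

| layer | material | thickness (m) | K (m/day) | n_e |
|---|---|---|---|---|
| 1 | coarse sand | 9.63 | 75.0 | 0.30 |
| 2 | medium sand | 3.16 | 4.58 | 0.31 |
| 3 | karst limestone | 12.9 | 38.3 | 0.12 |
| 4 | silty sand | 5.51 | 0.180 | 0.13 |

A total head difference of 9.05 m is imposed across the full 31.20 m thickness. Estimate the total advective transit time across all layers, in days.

21.5

With flow normal to the layers, continuity requires the same specific discharge q through every layer.
Σ(b_i/K_i) = 9.63/75.0 + 3.16/4.58 + 12.9/38.3 + 5.51/0.180 = 31.77 d.
q = Δh / Σ(b_i/K_i) = 9.05 / 31.77 = 0.2849 m/day.
In each layer the seepage velocity is v_i = q/n_i, so the layer transit time is t_i = b_i·n_i / q:
  layer 1 (coarse sand): t_1 = 9.63 × 0.30 / 0.2849 = 10.14 d
  layer 2 (medium sand): t_2 = 3.16 × 0.31 / 0.2849 = 3.438 d
  layer 3 (karst limestone): t_3 = 12.9 × 0.12 / 0.2849 = 5.434 d
  layer 4 (silty sand): t_4 = 5.51 × 0.13 / 0.2849 = 2.514 d
Total t = Σ t_i = 21.53 days.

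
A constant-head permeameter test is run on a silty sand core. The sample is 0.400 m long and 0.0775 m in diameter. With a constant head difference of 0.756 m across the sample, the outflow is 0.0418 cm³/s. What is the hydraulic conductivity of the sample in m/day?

Cross-sectional area A = π·(d/2)² = π × (0.0775/2)² = 0.004717 m².
Convert discharge: 0.0418 cm³/s = 4.180e-08 m³/s.
Darcy's law rearranged: K = Q·L / (A·Δh) = 4.180e-08 × 0.400 / (0.004717 × 0.756) = 4.688e-06 m/s = 0.4051 m/day.

0.405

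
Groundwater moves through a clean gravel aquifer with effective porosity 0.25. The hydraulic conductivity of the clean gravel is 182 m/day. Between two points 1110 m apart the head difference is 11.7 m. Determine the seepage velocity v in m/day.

7.67

Hydraulic gradient i = Δh / L = 11.7 / 1110 = 0.01054.
Darcy flux q = K · i = 182.0 × 0.01054 = 1.918 m/day.
Seepage velocity v = q / n_e = 1.918 / 0.25 = 7.674 m/day.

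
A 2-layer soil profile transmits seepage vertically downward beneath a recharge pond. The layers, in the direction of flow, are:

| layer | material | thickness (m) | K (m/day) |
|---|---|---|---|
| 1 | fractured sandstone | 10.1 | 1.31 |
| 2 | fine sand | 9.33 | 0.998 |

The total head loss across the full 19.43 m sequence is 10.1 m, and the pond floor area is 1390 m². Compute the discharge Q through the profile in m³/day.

Flow is perpendicular to layering, so the layers act in series and the equivalent K is the thickness-weighted harmonic mean.
Total thickness L = 10.1 + 9.33 = 19.43 m.
Σ(b_i/K_i) = 10.1/1.31 + 9.33/0.998 = 17.06 d.
K_eq = L / Σ(b_i/K_i) = 19.43 / 17.06 = 1.139 m/day.
Q = K_eq · A · (Δh/L) = 1.139 × 1390 × (10.1/19.43) = 823.0 m³/day.

823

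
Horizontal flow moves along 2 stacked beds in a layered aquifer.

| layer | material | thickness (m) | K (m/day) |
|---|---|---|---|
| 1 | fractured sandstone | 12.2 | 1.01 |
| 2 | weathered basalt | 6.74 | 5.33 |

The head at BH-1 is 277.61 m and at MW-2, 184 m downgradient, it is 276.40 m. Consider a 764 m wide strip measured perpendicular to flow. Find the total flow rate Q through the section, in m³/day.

Flow is parallel to layering, so each bed carries its own Darcy discharge and the transmissivities add.
Σ(K_i·b_i) = 1.01×12.2 + 5.33×6.74 = 48.25 m²/day.
Hydraulic gradient i = (277.61 − 276.40) / 184 = 1.21 / 184 = 0.006576.
Q = Σ(K_i·b_i) · W · i = 48.25 × 764 × 0.006576 = 242.4 m³/day.

242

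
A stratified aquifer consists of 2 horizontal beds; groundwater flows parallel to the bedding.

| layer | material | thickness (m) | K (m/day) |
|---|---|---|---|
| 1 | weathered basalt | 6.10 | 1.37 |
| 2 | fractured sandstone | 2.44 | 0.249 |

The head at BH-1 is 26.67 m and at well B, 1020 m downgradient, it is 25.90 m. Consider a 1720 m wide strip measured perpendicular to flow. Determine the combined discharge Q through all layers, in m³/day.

11.6

Flow is parallel to layering, so each bed carries its own Darcy discharge and the transmissivities add.
Σ(K_i·b_i) = 1.37×6.10 + 0.249×2.44 = 8.965 m²/day.
Hydraulic gradient i = (26.67 − 25.90) / 1020 = 0.77 / 1020 = 0.0007549.
Q = Σ(K_i·b_i) · W · i = 8.965 × 1720 × 0.0007549 = 11.64 m³/day.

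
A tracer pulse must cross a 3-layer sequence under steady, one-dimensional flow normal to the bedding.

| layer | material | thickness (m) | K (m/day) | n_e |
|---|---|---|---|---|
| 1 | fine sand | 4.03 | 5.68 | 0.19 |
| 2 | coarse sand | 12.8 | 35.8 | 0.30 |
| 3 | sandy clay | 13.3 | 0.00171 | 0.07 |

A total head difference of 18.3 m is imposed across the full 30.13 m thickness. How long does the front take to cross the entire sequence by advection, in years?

6.44

With flow normal to the layers, continuity requires the same specific discharge q through every layer.
Σ(b_i/K_i) = 4.03/5.68 + 12.8/35.8 + 13.3/0.00171 = 7779 d.
q = Δh / Σ(b_i/K_i) = 18.3 / 7779 = 0.002353 m/day.
In each layer the seepage velocity is v_i = q/n_i, so the layer transit time is t_i = b_i·n_i / q:
  layer 1 (fine sand): t_1 = 4.03 × 0.19 / 0.002353 = 325.5 d
  layer 2 (coarse sand): t_2 = 12.8 × 0.30 / 0.002353 = 1632 d
  layer 3 (sandy clay): t_3 = 13.3 × 0.07 / 0.002353 = 395.7 d
Total t = Σ t_i = 2354 days = 6.444 years.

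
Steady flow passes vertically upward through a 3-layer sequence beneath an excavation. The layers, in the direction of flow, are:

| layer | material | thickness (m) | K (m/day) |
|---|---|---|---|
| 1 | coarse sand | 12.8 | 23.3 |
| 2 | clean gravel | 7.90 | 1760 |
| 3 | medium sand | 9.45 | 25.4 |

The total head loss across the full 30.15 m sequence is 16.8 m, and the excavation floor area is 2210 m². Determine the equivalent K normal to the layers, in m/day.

32.6

Flow is perpendicular to layering, so the layers act in series and the equivalent K is the thickness-weighted harmonic mean.
Total thickness L = 12.8 + 7.90 + 9.45 = 30.15 m.
Σ(b_i/K_i) = 12.8/23.3 + 7.90/1760 + 9.45/25.4 = 0.9259 d.
K_eq = L / Σ(b_i/K_i) = 30.15 / 0.9259 = 32.56 m/day.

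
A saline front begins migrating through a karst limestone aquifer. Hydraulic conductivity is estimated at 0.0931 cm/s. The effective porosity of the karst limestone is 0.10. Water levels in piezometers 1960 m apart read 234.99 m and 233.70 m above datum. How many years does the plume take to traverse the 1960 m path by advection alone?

10.1

Convert K: 0.0931 cm/s × 864 = 80.44 m/day.
Hydraulic gradient i = (234.99 − 233.70) / 1960 = 1.29 / 1960 = 0.0006582.
Darcy flux q = K · i = 80.44 × 0.0006582 = 0.05294 m/day.
Seepage velocity v = q / n_e = 0.05294 / 0.10 = 0.5294 m/day.
Travel time t = L / v = 1960 / 0.5294 = 3702 days = 10.14 years.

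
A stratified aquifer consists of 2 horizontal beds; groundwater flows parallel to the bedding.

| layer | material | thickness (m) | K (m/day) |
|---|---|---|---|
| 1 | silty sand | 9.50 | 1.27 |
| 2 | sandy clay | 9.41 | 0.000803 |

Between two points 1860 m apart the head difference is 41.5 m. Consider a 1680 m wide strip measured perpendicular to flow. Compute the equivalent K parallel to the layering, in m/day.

0.638

Flow is parallel to layering, so each bed carries its own Darcy discharge and the transmissivities add.
Σ(K_i·b_i) = 1.27×9.50 + 0.000803×9.41 = 12.07 m²/day.
Total thickness b = 18.91 m, so K_eq = Σ(K_i·b_i)/b = 0.6384 m/day.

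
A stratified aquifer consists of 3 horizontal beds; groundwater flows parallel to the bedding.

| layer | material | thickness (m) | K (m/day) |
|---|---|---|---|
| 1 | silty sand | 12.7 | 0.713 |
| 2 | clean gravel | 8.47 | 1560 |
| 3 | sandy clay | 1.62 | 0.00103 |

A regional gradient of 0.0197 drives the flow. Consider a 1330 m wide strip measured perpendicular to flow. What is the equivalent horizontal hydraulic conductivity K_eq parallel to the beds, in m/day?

Flow is parallel to layering, so each bed carries its own Darcy discharge and the transmissivities add.
Σ(K_i·b_i) = 0.713×12.7 + 1560×8.47 + 0.00103×1.62 = 13222 m²/day.
Total thickness b = 22.79 m, so K_eq = Σ(K_i·b_i)/b = 580.2 m/day.

580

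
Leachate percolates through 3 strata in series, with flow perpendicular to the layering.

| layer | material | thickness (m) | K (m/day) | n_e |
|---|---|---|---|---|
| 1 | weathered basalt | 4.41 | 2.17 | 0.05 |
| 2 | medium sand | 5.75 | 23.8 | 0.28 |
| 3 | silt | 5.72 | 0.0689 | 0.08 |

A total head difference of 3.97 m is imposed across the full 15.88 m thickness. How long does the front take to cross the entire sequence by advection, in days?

49.2

With flow normal to the layers, continuity requires the same specific discharge q through every layer.
Σ(b_i/K_i) = 4.41/2.17 + 5.75/23.8 + 5.72/0.0689 = 85.29 d.
q = Δh / Σ(b_i/K_i) = 3.97 / 85.29 = 0.04655 m/day.
In each layer the seepage velocity is v_i = q/n_i, so the layer transit time is t_i = b_i·n_i / q:
  layer 1 (weathered basalt): t_1 = 4.41 × 0.05 / 0.04655 = 4.737 d
  layer 2 (medium sand): t_2 = 5.75 × 0.28 / 0.04655 = 34.59 d
  layer 3 (silt): t_3 = 5.72 × 0.08 / 0.04655 = 9.831 d
Total t = Σ t_i = 49.16 days.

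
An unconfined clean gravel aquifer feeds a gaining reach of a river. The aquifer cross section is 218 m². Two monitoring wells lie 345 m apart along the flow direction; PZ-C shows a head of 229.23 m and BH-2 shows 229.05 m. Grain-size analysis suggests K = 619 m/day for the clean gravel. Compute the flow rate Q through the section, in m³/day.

70.4

Hydraulic gradient i = (229.23 − 229.05) / 345 = 0.18 / 345 = 0.0005217.
Darcy's law: Q = K · A · i = 619.0 × 218.0 × 0.0005217 = 70.40 m³/day.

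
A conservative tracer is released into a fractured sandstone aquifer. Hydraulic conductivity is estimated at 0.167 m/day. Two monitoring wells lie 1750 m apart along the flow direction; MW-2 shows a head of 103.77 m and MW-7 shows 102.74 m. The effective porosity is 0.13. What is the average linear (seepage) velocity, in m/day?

Hydraulic gradient i = (103.77 − 102.74) / 1750 = 1.03 / 1750 = 0.0005886.
Darcy flux q = K · i = 0.1670 × 0.0005886 = 9.829e-05 m/day.
Seepage velocity v = q / n_e = 9.829e-05 / 0.13 = 0.0007561 m/day.

0.000756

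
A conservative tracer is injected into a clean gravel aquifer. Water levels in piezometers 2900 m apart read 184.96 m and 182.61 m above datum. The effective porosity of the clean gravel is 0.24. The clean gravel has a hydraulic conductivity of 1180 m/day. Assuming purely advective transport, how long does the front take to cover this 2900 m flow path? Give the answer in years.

1.99

Hydraulic gradient i = (184.96 − 182.61) / 2900 = 2.35 / 2900 = 0.0008103.
Darcy flux q = K · i = 1180 × 0.0008103 = 0.9562 m/day.
Seepage velocity v = q / n_e = 0.9562 / 0.24 = 3.984 m/day.
Travel time t = L / v = 2900 / 3.984 = 727.9 days = 1.993 years.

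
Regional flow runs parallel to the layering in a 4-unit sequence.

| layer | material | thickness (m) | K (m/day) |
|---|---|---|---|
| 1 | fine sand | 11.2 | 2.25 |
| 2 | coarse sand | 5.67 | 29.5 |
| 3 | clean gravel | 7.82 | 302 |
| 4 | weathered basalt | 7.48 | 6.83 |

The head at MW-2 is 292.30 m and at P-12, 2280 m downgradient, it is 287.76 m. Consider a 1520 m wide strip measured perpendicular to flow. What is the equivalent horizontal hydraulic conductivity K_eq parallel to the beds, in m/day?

Flow is parallel to layering, so each bed carries its own Darcy discharge and the transmissivities add.
Σ(K_i·b_i) = 2.25×11.2 + 29.5×5.67 + 302×7.82 + 6.83×7.48 = 2605 m²/day.
Total thickness b = 32.17 m, so K_eq = Σ(K_i·b_i)/b = 80.98 m/day.

81.0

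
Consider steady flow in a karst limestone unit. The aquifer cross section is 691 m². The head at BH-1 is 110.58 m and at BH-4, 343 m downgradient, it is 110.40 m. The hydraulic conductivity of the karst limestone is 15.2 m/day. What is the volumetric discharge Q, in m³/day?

5.51

Hydraulic gradient i = (110.58 − 110.40) / 343 = 0.18 / 343 = 0.0005248.
Darcy's law: Q = K · A · i = 15.20 × 691.0 × 0.0005248 = 5.512 m³/day.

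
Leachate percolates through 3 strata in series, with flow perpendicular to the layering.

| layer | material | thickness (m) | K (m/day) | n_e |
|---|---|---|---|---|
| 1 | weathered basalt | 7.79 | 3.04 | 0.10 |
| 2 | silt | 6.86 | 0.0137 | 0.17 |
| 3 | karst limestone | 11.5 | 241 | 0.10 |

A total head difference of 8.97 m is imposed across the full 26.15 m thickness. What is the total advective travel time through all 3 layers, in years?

0.476

With flow normal to the layers, continuity requires the same specific discharge q through every layer.
Σ(b_i/K_i) = 7.79/3.04 + 6.86/0.0137 + 11.5/241 = 503.3 d.
q = Δh / Σ(b_i/K_i) = 8.97 / 503.3 = 0.01782 m/day.
In each layer the seepage velocity is v_i = q/n_i, so the layer transit time is t_i = b_i·n_i / q:
  layer 1 (weathered basalt): t_1 = 7.79 × 0.10 / 0.01782 = 43.71 d
  layer 2 (silt): t_2 = 6.86 × 0.17 / 0.01782 = 65.44 d
  layer 3 (karst limestone): t_3 = 11.5 × 0.10 / 0.01782 = 64.53 d
Total t = Σ t_i = 173.7 days = 0.4755 years.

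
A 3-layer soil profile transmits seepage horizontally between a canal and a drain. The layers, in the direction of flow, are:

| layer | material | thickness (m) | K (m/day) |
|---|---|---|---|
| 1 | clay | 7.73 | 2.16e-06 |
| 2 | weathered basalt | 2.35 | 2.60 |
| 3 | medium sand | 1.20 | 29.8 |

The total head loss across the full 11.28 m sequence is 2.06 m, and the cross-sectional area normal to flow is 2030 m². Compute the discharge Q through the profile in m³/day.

Flow is perpendicular to layering, so the layers act in series and the equivalent K is the thickness-weighted harmonic mean.
Total thickness L = 7.73 + 2.35 + 1.20 = 11.28 m.
Σ(b_i/K_i) = 7.73/2.16e-06 + 2.35/2.60 + 1.20/29.8 = 3.579e+06 d.
K_eq = L / Σ(b_i/K_i) = 11.28 / 3.579e+06 = 3.152e-06 m/day.
Q = K_eq · A · (Δh/L) = 3.152e-06 × 2030 × (2.06/11.28) = 0.001169 m³/day.

0.00117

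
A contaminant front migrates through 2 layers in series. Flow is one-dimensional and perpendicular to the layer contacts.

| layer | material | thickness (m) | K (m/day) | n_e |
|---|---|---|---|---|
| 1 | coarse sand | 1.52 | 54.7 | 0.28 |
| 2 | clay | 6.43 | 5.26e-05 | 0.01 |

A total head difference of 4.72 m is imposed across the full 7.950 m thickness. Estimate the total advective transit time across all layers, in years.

34.7

With flow normal to the layers, continuity requires the same specific discharge q through every layer.
Σ(b_i/K_i) = 1.52/54.7 + 6.43/5.26e-05 = 1.222e+05 d.
q = Δh / Σ(b_i/K_i) = 4.72 / 1.222e+05 = 3.861e-05 m/day.
In each layer the seepage velocity is v_i = q/n_i, so the layer transit time is t_i = b_i·n_i / q:
  layer 1 (coarse sand): t_1 = 1.52 × 0.28 / 3.861e-05 = 11023 d
  layer 2 (clay): t_2 = 6.43 × 0.01 / 3.861e-05 = 1665 d
Total t = Σ t_i = 12688 days = 34.74 years.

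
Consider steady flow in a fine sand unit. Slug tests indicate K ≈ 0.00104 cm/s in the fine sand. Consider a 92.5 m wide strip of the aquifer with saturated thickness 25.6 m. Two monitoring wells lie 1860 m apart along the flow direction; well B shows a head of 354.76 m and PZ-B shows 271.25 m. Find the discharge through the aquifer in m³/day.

Convert K: 0.00104 cm/s × 864 = 0.8986 m/day.
Cross-sectional area A = 92.5 × 25.6 = 2368 m².
Hydraulic gradient i = (354.76 − 271.25) / 1860 = 83.51 / 1860 = 0.04490.
Darcy's law: Q = K · A · i = 0.8986 × 2368 × 0.04490 = 95.53 m³/day.

95.5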